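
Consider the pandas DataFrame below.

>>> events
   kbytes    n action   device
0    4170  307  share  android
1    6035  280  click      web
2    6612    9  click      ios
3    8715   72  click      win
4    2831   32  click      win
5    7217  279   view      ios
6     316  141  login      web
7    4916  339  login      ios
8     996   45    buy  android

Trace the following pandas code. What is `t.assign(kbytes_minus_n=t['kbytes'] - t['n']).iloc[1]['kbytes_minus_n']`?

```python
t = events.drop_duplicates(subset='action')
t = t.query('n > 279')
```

5755

drop duplicate action (keep=first):
   kbytes    n action   device
0    4170  307  share  android
1    6035  280  click      web
5    7217  279   view      ios
6     316  141  login      web
8     996   45    buy  android
filter rows where n > 279:
   kbytes    n action   device
0    4170  307  share  android
1    6035  280  click      web
add column kbytes_minus_n = t['kbytes'] - t['n']:
   kbytes    n action   device  kbytes_minus_n
0    4170  307  share  android            3863
1    6035  280  click      web            5755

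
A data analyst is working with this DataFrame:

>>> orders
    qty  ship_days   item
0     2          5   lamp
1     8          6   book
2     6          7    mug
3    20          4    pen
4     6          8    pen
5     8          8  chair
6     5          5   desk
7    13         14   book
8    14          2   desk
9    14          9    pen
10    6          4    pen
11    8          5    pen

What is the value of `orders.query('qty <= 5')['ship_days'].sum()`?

filter rows where qty <= 5:
   qty  ship_days  item
0    2          5  lamp
6    5          5  desk
Taking the sum of column 'ship_days' gives 10.

10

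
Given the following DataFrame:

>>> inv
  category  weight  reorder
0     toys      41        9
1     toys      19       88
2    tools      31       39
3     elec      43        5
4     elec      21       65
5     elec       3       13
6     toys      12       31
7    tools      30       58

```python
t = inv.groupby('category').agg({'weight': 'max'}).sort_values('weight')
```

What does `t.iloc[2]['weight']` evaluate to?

43

group by category, max of weight:
          weight
category        
elec          43
tools         31
toys          41
sort by weight:
          weight
category        
tools         31
toys          41
elec          43
The value at position 2, column 'weight' is 43.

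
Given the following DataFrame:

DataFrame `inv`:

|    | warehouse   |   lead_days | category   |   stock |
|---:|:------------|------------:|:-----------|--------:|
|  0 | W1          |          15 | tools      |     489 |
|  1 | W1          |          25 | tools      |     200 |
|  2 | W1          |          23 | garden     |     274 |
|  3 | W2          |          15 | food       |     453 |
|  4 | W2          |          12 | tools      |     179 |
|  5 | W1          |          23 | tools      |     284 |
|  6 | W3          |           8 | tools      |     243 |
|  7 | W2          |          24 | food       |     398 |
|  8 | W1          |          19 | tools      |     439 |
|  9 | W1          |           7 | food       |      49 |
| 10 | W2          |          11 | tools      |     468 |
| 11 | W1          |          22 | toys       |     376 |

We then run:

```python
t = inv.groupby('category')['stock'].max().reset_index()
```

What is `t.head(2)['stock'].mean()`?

group by category, max of stock:
category
food      453
garden    274
tools     489
toys      376
Name: stock, dtype: int64
reset_index():
  category  stock
0     food    453
1   garden    274
2    tools    489
3     toys    376
take first 2 rows:
  category  stock
0     food    453
1   garden    274
Taking the mean of column 'stock' gives 363.5.

363.5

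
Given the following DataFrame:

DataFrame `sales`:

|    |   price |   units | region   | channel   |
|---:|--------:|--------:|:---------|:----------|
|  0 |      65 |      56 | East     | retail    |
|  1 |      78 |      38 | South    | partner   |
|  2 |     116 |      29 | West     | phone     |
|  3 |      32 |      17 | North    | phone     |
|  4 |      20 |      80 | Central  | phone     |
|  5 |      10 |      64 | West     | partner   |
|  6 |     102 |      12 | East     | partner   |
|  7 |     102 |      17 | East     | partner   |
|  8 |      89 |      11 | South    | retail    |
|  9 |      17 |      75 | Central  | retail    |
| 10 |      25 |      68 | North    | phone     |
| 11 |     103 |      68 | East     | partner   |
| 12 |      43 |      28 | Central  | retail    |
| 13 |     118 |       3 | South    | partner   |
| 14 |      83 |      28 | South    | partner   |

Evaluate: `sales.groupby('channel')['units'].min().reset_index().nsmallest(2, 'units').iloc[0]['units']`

group by channel, min of units:
channel
partner     3
phone      17
retail     11
Name: units, dtype: int64
reset_index():
   channel  units
0  partner      3
1    phone     17
2   retail     11
take 2 rows with smallest units:
   channel  units
0  partner      3
2   retail     11

3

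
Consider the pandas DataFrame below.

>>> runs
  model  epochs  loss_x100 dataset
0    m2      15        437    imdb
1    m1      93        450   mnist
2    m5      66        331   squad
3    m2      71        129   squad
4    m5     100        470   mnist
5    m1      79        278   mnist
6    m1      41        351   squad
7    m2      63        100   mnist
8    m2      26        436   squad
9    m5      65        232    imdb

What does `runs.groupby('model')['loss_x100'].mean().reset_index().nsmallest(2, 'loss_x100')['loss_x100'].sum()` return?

619.833333333

group by model, mean of loss_x100:
model
m1    359.666667
m2    275.500000
m5    344.333333
Name: loss_x100, dtype: float64
reset_index():
  model   loss_x100
0    m1  359.666667
1    m2  275.500000
2    m5  344.333333
take 2 rows with smallest loss_x100:
  model   loss_x100
1    m2  275.500000
2    m5  344.333333
Then the sum of column 'loss_x100': 619.833333333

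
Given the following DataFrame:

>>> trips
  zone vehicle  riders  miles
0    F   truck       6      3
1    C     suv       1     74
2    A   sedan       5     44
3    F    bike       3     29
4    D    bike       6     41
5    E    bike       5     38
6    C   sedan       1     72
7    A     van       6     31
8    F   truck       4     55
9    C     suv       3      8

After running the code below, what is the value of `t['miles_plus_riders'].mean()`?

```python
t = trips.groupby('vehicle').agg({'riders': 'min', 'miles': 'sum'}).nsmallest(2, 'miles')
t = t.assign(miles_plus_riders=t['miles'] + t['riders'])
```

49.5

group by vehicle: min(riders), sum(miles):
         riders  miles
vehicle               
bike          3    108
sedan         1    116
suv           1     82
truck         4     58
van           6     31
take 2 rows with smallest miles:
         riders  miles
vehicle               
van           6     31
truck         4     58
add column miles_plus_riders = t['miles'] + t['riders']:
         riders  miles  miles_plus_riders
vehicle                                  
van           6     31                 37
truck         4     58                 62
Reading off the mean of column 'miles_plus_riders', we get 49.5.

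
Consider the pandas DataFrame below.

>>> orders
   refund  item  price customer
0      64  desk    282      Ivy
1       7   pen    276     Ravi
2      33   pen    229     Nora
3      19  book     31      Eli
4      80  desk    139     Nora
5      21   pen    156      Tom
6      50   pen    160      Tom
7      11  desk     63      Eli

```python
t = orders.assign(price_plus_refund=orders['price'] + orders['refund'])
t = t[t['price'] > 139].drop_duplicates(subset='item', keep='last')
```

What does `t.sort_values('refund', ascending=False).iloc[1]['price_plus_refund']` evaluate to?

210

add column price_plus_refund = orders['price'] + orders['refund']:
   refund  item  price customer  price_plus_refund
0      64  desk    282      Ivy                346
1       7   pen    276     Ravi                283
2      33   pen    229     Nora                262
3      19  book     31      Eli                 50
4      80  desk    139     Nora                219
5      21   pen    156      Tom                177
6      50   pen    160      Tom                210
7      11  desk     63      Eli                 74
filter rows where price > 139:
   refund  item  price customer  price_plus_refund
0      64  desk    282      Ivy                346
1       7   pen    276     Ravi                283
2      33   pen    229     Nora                262
5      21   pen    156      Tom                177
6      50   pen    160      Tom                210
drop duplicate item (keep=last):
   refund  item  price customer  price_plus_refund
0      64  desk    282      Ivy                346
6      50   pen    160      Tom                210
sort by refund descending:
   refund  item  price customer  price_plus_refund
0      64  desk    282      Ivy                346
6      50   pen    160      Tom                210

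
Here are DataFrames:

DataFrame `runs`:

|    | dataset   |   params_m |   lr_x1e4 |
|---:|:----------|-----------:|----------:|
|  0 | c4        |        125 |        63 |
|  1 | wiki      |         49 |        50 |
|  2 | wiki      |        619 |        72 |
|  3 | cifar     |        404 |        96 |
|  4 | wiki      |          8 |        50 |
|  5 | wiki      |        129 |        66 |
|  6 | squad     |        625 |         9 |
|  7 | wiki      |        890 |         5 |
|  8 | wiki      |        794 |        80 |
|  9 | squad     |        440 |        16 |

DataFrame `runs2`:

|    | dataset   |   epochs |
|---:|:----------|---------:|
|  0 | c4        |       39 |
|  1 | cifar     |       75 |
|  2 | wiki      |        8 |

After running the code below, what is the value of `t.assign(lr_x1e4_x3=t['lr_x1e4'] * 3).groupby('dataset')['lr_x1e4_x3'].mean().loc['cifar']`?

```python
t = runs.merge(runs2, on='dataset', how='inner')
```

288.0

merge on 'dataset' (how='inner') → 8 rows:
  dataset  params_m  lr_x1e4  epochs
0      c4       125       63      39
1    wiki        49       50       8
2    wiki       619       72       8
3   cifar       404       96      75
4    wiki         8       50       8
5    wiki       129       66       8
6    wiki       890        5       8
7    wiki       794       80       8
add column lr_x1e4_x3 = t['lr_x1e4'] * 3:
  dataset  params_m  lr_x1e4  epochs  lr_x1e4_x3
0      c4       125       63      39         189
1    wiki        49       50       8         150
2    wiki       619       72       8         216
3   cifar       404       96      75         288
4    wiki         8       50       8         150
5    wiki       129       66       8         198
6    wiki       890        5       8          15
7    wiki       794       80       8         240
group by dataset, mean of lr_x1e4_x3:
dataset
c4       189.0
cifar    288.0
wiki     161.5
Name: lr_x1e4_x3, dtype: float64
Then the value at index 'cifar': 288.0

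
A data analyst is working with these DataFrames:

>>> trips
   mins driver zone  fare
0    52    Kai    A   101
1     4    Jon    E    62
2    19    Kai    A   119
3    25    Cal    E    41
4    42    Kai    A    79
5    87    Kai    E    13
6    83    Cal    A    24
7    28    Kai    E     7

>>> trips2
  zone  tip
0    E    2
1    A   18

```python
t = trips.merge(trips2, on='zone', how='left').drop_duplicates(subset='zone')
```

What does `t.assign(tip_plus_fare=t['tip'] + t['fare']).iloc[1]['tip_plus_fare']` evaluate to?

merge on 'zone' (how='left') → 8 rows:
   mins driver zone  fare  tip
0    52    Kai    A   101   18
1     4    Jon    E    62    2
2    19    Kai    A   119   18
3    25    Cal    E    41    2
4    42    Kai    A    79   18
5    87    Kai    E    13    2
6    83    Cal    A    24   18
7    28    Kai    E     7    2
drop duplicate zone (keep=first):
   mins driver zone  fare  tip
0    52    Kai    A   101   18
1     4    Jon    E    62    2
add column tip_plus_fare = t['tip'] + t['fare']:
   mins driver zone  fare  tip  tip_plus_fare
0    52    Kai    A   101   18            119
1     4    Jon    E    62    2             64
So iloc[1]['tip_plus_fare'] = 64.

64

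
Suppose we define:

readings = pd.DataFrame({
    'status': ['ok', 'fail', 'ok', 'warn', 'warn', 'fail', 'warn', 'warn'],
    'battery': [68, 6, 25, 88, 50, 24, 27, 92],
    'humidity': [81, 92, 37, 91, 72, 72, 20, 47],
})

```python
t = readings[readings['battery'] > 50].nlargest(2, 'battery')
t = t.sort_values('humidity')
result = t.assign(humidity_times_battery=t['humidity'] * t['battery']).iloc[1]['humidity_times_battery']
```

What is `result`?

filter rows where battery > 50:
  status  battery  humidity
0     ok       68        81
3   warn       88        91
7   warn       92        47
take 2 rows with largest battery:
  status  battery  humidity
7   warn       92        47
3   warn       88        91
sort by humidity:
  status  battery  humidity
7   warn       92        47
3   warn       88        91
add column humidity_times_battery = t['humidity'] * t['battery']:
  status  battery  humidity  humidity_times_battery
7   warn       92        47                    4324
3   warn       88        91                    8008
value at position 1, column 'humidity_times_battery' → 8008

8008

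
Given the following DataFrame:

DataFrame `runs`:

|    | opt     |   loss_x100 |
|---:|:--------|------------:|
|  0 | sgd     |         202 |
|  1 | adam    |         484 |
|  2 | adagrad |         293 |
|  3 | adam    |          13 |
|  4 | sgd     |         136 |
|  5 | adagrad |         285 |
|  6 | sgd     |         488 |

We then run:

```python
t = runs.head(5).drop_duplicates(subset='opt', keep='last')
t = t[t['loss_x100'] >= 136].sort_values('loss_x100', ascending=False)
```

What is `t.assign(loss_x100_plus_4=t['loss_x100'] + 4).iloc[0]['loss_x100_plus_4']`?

297

take first 5 rows:
       opt  loss_x100
0      sgd        202
1     adam        484
2  adagrad        293
3     adam         13
4      sgd        136
drop duplicate opt (keep=last):
       opt  loss_x100
2  adagrad        293
3     adam         13
4      sgd        136
filter rows where loss_x100 >= 136:
       opt  loss_x100
2  adagrad        293
4      sgd        136
sort by loss_x100 descending:
       opt  loss_x100
2  adagrad        293
4      sgd        136
add column loss_x100_plus_4 = t['loss_x100'] + 4:
       opt  loss_x100  loss_x100_plus_4
2  adagrad        293               297
4      sgd        136               140
Reading off the value at position 0, column 'loss_x100_plus_4', we get 297.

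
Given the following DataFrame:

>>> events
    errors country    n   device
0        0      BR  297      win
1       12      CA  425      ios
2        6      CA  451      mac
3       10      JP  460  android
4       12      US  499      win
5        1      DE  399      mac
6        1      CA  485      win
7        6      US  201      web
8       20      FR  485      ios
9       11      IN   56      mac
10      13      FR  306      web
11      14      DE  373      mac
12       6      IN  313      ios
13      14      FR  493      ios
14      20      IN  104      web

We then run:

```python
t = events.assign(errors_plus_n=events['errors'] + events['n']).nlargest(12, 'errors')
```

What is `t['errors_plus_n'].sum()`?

add column errors_plus_n = events['errors'] + events['n']:
    errors country    n   device  errors_plus_n
0        0      BR  297      win            297
1       12      CA  425      ios            437
2        6      CA  451      mac            457
3       10      JP  460  android            470
4       12      US  499      win            511
5        1      DE  399      mac            400
6        1      CA  485      win            486
7        6      US  201      web            207
8       20      FR  485      ios            505
9       11      IN   56      mac             67
10      13      FR  306      web            319
11      14      DE  373      mac            387
12       6      IN  313      ios            319
13      14      FR  493      ios            507
14      20      IN  104      web            124
take 12 rows with largest errors:
    errors country    n   device  errors_plus_n
8       20      FR  485      ios            505
14      20      IN  104      web            124
11      14      DE  373      mac            387
13      14      FR  493      ios            507
10      13      FR  306      web            319
1       12      CA  425      ios            437
4       12      US  499      win            511
9       11      IN   56      mac             67
3       10      JP  460  android            470
2        6      CA  451      mac            457
7        6      US  201      web            207
12       6      IN  313      ios            319
The sum of column 'errors_plus_n' is 4310.

4310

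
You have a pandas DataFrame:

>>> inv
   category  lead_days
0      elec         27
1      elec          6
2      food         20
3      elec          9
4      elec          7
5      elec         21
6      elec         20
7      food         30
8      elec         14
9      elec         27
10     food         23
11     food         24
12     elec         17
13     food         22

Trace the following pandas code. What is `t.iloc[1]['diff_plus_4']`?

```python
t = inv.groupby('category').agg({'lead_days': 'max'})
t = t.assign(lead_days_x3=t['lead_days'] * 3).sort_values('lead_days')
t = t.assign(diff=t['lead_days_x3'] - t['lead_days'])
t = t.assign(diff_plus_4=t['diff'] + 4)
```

group by category, max of lead_days:
          lead_days
category           
elec             27
food             30
add column lead_days_x3 = t['lead_days'] * 3:
          lead_days  lead_days_x3
category                         
elec             27            81
food             30            90
sort by lead_days:
          lead_days  lead_days_x3
category                         
elec             27            81
food             30            90
add column diff = t['lead_days_x3'] - t['lead_days']:
          lead_days  lead_days_x3  diff
category                               
elec             27            81    54
food             30            90    60
add column diff_plus_4 = t['diff'] + 4:
          lead_days  lead_days_x3  diff  diff_plus_4
category                                            
elec             27            81    54           58
food             30            90    60           64
The value at position 1, column 'diff_plus_4' is 64.

64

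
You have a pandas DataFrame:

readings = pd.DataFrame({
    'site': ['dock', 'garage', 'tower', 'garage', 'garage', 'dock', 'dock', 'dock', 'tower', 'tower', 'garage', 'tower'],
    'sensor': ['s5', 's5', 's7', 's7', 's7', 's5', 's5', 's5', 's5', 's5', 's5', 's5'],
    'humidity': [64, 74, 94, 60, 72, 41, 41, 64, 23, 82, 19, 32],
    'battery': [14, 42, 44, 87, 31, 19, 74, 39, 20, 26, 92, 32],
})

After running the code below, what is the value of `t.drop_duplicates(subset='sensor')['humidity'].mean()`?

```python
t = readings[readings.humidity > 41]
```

filter rows where humidity > 41:
     site sensor  humidity  battery
0    dock     s5        64       14
1  garage     s5        74       42
2   tower     s7        94       44
3  garage     s7        60       87
4  garage     s7        72       31
7    dock     s5        64       39
9   tower     s5        82       26
drop duplicate sensor (keep=first):
    site sensor  humidity  battery
0   dock     s5        64       14
2  tower     s7        94       44

79.0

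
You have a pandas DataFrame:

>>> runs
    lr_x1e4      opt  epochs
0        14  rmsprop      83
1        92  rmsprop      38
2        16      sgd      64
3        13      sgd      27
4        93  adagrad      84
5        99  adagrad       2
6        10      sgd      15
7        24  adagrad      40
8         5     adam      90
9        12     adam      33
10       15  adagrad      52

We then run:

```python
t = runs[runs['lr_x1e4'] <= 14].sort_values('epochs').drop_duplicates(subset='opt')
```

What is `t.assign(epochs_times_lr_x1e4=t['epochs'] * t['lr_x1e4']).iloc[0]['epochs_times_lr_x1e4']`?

150

filter rows where lr_x1e4 <= 14:
   lr_x1e4      opt  epochs
0       14  rmsprop      83
3       13      sgd      27
6       10      sgd      15
8        5     adam      90
9       12     adam      33
sort by epochs:
   lr_x1e4      opt  epochs
6       10      sgd      15
3       13      sgd      27
9       12     adam      33
0       14  rmsprop      83
8        5     adam      90
drop duplicate opt (keep=first):
   lr_x1e4      opt  epochs
6       10      sgd      15
9       12     adam      33
0       14  rmsprop      83
add column epochs_times_lr_x1e4 = t['epochs'] * t['lr_x1e4']:
   lr_x1e4      opt  epochs  epochs_times_lr_x1e4
6       10      sgd      15                   150
9       12     adam      33                   396
0       14  rmsprop      83                  1162
The value at position 0, column 'epochs_times_lr_x1e4' is 150.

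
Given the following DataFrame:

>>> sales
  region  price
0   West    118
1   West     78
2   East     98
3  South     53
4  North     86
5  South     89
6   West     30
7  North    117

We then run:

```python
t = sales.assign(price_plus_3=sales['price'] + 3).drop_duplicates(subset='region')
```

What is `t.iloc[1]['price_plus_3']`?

add column price_plus_3 = sales['price'] + 3:
  region  price  price_plus_3
0   West    118           121
1   West     78            81
2   East     98           101
3  South     53            56
4  North     86            89
5  South     89            92
6   West     30            33
7  North    117           120
drop duplicate region (keep=first):
  region  price  price_plus_3
0   West    118           121
2   East     98           101
3  South     53            56
4  North     86            89
Finally, value at position 1, column 'price_plus_3' = 101.

101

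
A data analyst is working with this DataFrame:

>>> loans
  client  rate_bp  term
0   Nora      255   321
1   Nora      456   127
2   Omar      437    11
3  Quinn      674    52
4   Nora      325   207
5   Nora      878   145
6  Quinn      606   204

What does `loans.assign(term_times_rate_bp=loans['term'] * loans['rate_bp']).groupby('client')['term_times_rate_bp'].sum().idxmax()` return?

Nora

add column term_times_rate_bp = loans['term'] * loans['rate_bp']:
  client  rate_bp  term  term_times_rate_bp
0   Nora      255   321               81855
1   Nora      456   127               57912
2   Omar      437    11                4807
3  Quinn      674    52               35048
4   Nora      325   207               67275
5   Nora      878   145              127310
6  Quinn      606   204              123624
group by client, sum of term_times_rate_bp:
client
Nora     334352
Omar       4807
Quinn    158672
Name: term_times_rate_bp, dtype: int64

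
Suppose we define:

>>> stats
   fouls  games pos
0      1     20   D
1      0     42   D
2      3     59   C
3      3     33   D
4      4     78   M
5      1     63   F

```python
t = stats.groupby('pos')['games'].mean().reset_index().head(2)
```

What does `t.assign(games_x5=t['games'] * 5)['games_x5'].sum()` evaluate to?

453.333333333

group by pos, mean of games:
pos
C    59.000000
D    31.666667
F    63.000000
M    78.000000
Name: games, dtype: float64
reset_index():
  pos      games
0   C  59.000000
1   D  31.666667
2   F  63.000000
3   M  78.000000
take first 2 rows:
  pos      games
0   C  59.000000
1   D  31.666667
add column games_x5 = t['games'] * 5:
  pos      games    games_x5
0   C  59.000000  295.000000
1   D  31.666667  158.333333
Hence 453.333333333.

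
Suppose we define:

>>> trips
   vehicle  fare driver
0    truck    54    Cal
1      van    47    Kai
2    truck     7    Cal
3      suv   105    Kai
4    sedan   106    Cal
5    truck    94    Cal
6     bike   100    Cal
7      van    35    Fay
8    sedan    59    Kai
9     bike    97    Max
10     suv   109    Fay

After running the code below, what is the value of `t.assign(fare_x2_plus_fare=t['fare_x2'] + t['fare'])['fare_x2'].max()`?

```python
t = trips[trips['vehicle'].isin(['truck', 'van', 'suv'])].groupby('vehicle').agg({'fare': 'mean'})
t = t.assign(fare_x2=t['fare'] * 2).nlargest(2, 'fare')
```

214.0

filter rows where vehicle in ['truck', 'van', 'suv']:
   vehicle  fare driver
0    truck    54    Cal
1      van    47    Kai
2    truck     7    Cal
3      suv   105    Kai
5    truck    94    Cal
7      van    35    Fay
10     suv   109    Fay
group by vehicle, mean of fare:
               fare
vehicle            
suv      107.000000
truck     51.666667
van       41.000000
add column fare_x2 = t['fare'] * 2:
               fare     fare_x2
vehicle                        
suv      107.000000  214.000000
truck     51.666667  103.333333
van       41.000000   82.000000
take 2 rows with largest fare:
               fare     fare_x2
vehicle                        
suv      107.000000  214.000000
truck     51.666667  103.333333
add column fare_x2_plus_fare = t['fare_x2'] + t['fare']:
               fare     fare_x2  fare_x2_plus_fare
vehicle                                           
suv      107.000000  214.000000              321.0
truck     51.666667  103.333333              155.0
Taking the max of column 'fare_x2' gives 214.0.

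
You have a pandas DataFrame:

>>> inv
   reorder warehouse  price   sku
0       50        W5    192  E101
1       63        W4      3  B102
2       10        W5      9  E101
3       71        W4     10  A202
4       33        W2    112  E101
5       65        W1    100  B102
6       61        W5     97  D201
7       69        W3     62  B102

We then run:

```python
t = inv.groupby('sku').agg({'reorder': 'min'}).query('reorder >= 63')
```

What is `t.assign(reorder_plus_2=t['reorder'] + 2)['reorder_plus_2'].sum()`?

group by sku, min of reorder:
      reorder
sku          
A202       71
B102       63
D201       61
E101       10
filter rows where reorder >= 63:
      reorder
sku          
A202       71
B102       63
add column reorder_plus_2 = t['reorder'] + 2:
      reorder  reorder_plus_2
sku                          
A202       71              73
B102       63              65
Then the sum of column 'reorder_plus_2': 138

138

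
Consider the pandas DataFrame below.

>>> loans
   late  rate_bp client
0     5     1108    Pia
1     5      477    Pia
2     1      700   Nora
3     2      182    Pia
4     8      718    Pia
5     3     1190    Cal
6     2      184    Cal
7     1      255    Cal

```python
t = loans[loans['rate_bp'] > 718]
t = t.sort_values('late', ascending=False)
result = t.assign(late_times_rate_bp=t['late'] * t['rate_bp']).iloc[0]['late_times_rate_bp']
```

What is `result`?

filter rows where rate_bp > 718:
   late  rate_bp client
0     5     1108    Pia
5     3     1190    Cal
sort by late descending:
   late  rate_bp client
0     5     1108    Pia
5     3     1190    Cal
add column late_times_rate_bp = t['late'] * t['rate_bp']:
   late  rate_bp client  late_times_rate_bp
0     5     1108    Pia                5540
5     3     1190    Cal                3570

5540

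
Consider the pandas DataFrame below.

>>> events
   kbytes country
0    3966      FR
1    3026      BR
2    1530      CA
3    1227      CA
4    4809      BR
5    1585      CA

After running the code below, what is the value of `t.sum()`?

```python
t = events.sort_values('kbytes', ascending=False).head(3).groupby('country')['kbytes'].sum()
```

11801

sort by kbytes descending:
   kbytes country
4    4809      BR
0    3966      FR
1    3026      BR
5    1585      CA
2    1530      CA
3    1227      CA
take first 3 rows:
   kbytes country
4    4809      BR
0    3966      FR
1    3026      BR
group by country, sum of kbytes:
country
BR    7835
FR    3966
Name: kbytes, dtype: int64
Finally, sum of the resulting series = 11801.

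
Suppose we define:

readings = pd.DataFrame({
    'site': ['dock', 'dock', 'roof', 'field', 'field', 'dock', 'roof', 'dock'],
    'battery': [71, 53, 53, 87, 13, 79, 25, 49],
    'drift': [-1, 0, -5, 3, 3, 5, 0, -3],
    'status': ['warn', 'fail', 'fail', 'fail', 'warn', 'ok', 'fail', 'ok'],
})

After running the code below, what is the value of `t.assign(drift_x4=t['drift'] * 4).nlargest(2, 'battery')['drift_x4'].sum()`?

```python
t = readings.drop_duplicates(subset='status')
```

16

drop duplicate status (keep=first):
   site  battery  drift status
0  dock       71     -1   warn
1  dock       53      0   fail
5  dock       79      5     ok
add column drift_x4 = t['drift'] * 4:
   site  battery  drift status  drift_x4
0  dock       71     -1   warn        -4
1  dock       53      0   fail         0
5  dock       79      5     ok        20
take 2 rows with largest battery:
   site  battery  drift status  drift_x4
5  dock       79      5     ok        20
0  dock       71     -1   warn        -4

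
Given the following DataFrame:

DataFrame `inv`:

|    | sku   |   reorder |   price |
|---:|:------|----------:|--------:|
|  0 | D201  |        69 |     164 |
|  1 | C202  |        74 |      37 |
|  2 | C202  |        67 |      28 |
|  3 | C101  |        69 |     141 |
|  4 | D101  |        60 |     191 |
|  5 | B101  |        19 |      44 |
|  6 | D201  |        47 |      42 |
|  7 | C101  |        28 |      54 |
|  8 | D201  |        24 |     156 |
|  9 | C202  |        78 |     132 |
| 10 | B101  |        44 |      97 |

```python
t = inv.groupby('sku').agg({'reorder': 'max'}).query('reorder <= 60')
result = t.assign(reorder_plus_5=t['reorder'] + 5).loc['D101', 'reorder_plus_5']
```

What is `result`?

65

group by sku, max of reorder:
      reorder
sku          
B101       44
C101       69
C202       78
D101       60
D201       69
filter rows where reorder <= 60:
      reorder
sku          
B101       44
D101       60
add column reorder_plus_5 = t['reorder'] + 5:
      reorder  reorder_plus_5
sku                          
B101       44              49
D101       60              65
Reading off the value at row 'D101', column 'reorder_plus_5', we get 65.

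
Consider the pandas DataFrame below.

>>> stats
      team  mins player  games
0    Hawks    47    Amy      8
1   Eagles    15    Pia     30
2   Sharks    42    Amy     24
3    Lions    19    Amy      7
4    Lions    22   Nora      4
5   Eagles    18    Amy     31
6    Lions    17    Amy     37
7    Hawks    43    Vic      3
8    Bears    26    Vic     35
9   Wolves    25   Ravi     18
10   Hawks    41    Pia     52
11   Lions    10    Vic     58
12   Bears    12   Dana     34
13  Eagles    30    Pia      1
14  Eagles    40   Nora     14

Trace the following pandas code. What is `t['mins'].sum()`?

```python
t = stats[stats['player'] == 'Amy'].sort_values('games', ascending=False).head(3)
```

77

filter rows where player == 'Amy':
     team  mins player  games
0   Hawks    47    Amy      8
2  Sharks    42    Amy     24
3   Lions    19    Amy      7
5  Eagles    18    Amy     31
6   Lions    17    Amy     37
sort by games descending:
     team  mins player  games
6   Lions    17    Amy     37
5  Eagles    18    Amy     31
2  Sharks    42    Amy     24
0   Hawks    47    Amy      8
3   Lions    19    Amy      7
take first 3 rows:
     team  mins player  games
6   Lions    17    Amy     37
5  Eagles    18    Amy     31
2  Sharks    42    Amy     24
Finally, sum of column 'mins' = 77.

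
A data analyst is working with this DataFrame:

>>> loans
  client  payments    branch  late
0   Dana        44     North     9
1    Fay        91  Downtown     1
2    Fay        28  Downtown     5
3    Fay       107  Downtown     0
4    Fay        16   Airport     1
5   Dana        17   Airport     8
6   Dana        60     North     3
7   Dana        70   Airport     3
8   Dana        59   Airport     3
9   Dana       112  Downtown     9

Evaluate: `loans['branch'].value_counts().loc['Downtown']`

4

value_counts of branch:
branch
Downtown    4
Airport     4
North       2
Name: count, dtype: int64
Taking the value at index 'Downtown' gives 4.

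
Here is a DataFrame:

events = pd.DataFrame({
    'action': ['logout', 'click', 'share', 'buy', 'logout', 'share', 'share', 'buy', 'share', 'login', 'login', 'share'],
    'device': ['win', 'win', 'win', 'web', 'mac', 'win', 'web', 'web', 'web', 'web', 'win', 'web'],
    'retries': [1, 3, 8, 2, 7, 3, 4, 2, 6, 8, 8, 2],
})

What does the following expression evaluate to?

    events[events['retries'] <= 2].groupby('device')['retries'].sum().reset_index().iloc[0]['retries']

filter rows where retries <= 2:
    action device  retries
0   logout    win        1
3      buy    web        2
7      buy    web        2
11   share    web        2
group by device, sum of retries:
device
web    6
win    1
Name: retries, dtype: int64
reset_index():
  device  retries
0    web        6
1    win        1
Hence 6.

6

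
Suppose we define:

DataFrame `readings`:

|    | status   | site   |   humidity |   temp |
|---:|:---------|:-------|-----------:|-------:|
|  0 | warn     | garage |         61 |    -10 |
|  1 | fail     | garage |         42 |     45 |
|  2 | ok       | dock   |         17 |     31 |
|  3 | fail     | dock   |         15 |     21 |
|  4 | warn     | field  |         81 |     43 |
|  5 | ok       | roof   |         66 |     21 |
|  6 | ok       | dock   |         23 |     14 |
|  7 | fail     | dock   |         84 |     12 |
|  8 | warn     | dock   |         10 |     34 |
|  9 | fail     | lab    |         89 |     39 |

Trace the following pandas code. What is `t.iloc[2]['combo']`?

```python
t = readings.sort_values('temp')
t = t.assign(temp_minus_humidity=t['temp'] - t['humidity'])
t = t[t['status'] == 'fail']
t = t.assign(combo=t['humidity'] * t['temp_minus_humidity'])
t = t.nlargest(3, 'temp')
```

sort by temp:
  status    site  humidity  temp
0   warn  garage        61   -10
7   fail    dock        84    12
6     ok    dock        23    14
3   fail    dock        15    21
5     ok    roof        66    21
2     ok    dock        17    31
8   warn    dock        10    34
9   fail     lab        89    39
4   warn   field        81    43
1   fail  garage        42    45
add column temp_minus_humidity = t['temp'] - t['humidity']:
  status    site  humidity  temp  temp_minus_humidity
0   warn  garage        61   -10                  -71
7   fail    dock        84    12                  -72
6     ok    dock        23    14                   -9
3   fail    dock        15    21                    6
5     ok    roof        66    21                  -45
2     ok    dock        17    31                   14
8   warn    dock        10    34                   24
9   fail     lab        89    39                  -50
4   warn   field        81    43                  -38
1   fail  garage        42    45                    3
filter rows where status == 'fail':
  status    site  humidity  temp  temp_minus_humidity
7   fail    dock        84    12                  -72
3   fail    dock        15    21                    6
9   fail     lab        89    39                  -50
1   fail  garage        42    45                    3
add column combo = t['humidity'] * t['temp_minus_humidity']:
  status    site  humidity  temp  temp_minus_humidity  combo
7   fail    dock        84    12                  -72  -6048
3   fail    dock        15    21                    6     90
9   fail     lab        89    39                  -50  -4450
1   fail  garage        42    45                    3    126
take 3 rows with largest temp:
  status    site  humidity  temp  temp_minus_humidity  combo
1   fail  garage        42    45                    3    126
9   fail     lab        89    39                  -50  -4450
3   fail    dock        15    21                    6     90

90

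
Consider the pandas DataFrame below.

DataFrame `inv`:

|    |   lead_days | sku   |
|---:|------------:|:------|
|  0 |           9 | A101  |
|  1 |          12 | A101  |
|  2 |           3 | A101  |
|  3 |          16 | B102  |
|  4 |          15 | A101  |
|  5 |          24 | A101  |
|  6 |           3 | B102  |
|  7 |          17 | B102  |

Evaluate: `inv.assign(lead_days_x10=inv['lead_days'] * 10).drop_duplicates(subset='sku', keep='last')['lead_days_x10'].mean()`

205.0

add column lead_days_x10 = inv['lead_days'] * 10:
   lead_days   sku  lead_days_x10
0          9  A101             90
1         12  A101            120
2          3  A101             30
3         16  B102            160
4         15  A101            150
5         24  A101            240
6          3  B102             30
7         17  B102            170
drop duplicate sku (keep=last):
   lead_days   sku  lead_days_x10
5         24  A101            240
7         17  B102            170
mean of column 'lead_days_x10' → 205.0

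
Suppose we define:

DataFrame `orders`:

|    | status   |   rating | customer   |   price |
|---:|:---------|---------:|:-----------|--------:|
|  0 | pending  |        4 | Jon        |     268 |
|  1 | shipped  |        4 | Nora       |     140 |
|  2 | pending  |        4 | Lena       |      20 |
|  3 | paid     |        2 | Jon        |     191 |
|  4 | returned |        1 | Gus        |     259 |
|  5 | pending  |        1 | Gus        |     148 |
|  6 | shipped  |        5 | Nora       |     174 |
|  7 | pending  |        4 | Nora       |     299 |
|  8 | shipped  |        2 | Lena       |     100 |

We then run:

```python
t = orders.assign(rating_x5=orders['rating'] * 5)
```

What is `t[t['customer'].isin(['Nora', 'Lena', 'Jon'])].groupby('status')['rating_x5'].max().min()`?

10

add column rating_x5 = orders['rating'] * 5:
     status  rating customer  price  rating_x5
0   pending       4      Jon    268         20
1   shipped       4     Nora    140         20
2   pending       4     Lena     20         20
3      paid       2      Jon    191         10
4  returned       1      Gus    259          5
5   pending       1      Gus    148          5
6   shipped       5     Nora    174         25
7   pending       4     Nora    299         20
8   shipped       2     Lena    100         10
filter rows where customer in ['Nora', 'Lena', 'Jon']:
    status  rating customer  price  rating_x5
0  pending       4      Jon    268         20
1  shipped       4     Nora    140         20
2  pending       4     Lena     20         20
3     paid       2      Jon    191         10
6  shipped       5     Nora    174         25
7  pending       4     Nora    299         20
8  shipped       2     Lena    100         10
group by status, max of rating_x5:
status
paid       10
pending    20
shipped    25
Name: rating_x5, dtype: int64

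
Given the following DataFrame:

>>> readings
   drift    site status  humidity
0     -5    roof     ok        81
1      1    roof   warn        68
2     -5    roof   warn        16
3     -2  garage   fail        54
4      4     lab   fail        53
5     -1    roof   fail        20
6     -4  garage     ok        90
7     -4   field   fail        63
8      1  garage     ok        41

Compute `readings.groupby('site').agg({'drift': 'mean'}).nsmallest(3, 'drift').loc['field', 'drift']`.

group by site, mean of drift:
           drift
site            
field  -4.000000
garage -1.666667
lab     4.000000
roof   -2.500000
take 3 rows with smallest drift:
           drift
site            
field  -4.000000
roof   -2.500000
garage -1.666667

-4.0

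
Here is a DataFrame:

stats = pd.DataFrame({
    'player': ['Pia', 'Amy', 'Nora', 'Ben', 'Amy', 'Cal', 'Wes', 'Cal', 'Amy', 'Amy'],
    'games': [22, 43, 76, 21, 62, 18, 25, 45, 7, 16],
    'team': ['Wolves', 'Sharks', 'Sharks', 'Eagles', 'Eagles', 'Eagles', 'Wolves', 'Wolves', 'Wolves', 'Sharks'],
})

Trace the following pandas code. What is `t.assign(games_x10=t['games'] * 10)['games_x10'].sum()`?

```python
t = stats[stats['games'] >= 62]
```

filter rows where games >= 62:
  player  games    team
2   Nora     76  Sharks
4    Amy     62  Eagles
add column games_x10 = t['games'] * 10:
  player  games    team  games_x10
2   Nora     76  Sharks        760
4    Amy     62  Eagles        620
Finally, sum of column 'games_x10' = 1380.

1380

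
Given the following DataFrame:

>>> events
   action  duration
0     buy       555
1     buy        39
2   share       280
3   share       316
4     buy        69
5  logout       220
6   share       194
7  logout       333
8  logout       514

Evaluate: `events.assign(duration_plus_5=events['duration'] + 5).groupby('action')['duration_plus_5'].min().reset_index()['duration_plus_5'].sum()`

add column duration_plus_5 = events['duration'] + 5:
   action  duration  duration_plus_5
0     buy       555              560
1     buy        39               44
2   share       280              285
3   share       316              321
4     buy        69               74
5  logout       220              225
6   share       194              199
7  logout       333              338
8  logout       514              519
group by action, min of duration_plus_5:
action
buy        44
logout    225
share     199
Name: duration_plus_5, dtype: int64
reset_index():
   action  duration_plus_5
0     buy               44
1  logout              225
2   share              199

468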